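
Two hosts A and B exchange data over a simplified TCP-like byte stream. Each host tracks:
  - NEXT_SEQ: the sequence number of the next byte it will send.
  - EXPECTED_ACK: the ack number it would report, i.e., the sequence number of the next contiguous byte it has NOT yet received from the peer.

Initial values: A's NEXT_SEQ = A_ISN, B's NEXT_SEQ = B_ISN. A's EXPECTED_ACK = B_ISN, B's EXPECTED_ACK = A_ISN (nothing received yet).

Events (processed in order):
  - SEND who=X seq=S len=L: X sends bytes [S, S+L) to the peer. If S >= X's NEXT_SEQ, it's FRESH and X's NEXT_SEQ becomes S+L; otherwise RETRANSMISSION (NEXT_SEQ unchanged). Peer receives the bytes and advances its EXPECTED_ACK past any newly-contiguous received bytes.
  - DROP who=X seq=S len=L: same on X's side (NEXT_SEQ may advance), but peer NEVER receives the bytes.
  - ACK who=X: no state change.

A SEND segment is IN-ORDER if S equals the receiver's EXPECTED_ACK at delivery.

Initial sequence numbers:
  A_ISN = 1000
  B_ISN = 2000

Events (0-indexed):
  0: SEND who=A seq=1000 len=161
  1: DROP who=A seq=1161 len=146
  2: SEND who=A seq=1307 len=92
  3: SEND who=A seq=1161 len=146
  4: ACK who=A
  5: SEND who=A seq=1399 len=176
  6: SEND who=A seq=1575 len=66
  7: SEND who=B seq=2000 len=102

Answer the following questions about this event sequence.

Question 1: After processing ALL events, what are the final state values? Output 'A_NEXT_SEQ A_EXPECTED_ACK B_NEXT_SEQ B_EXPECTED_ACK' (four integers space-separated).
After event 0: A_seq=1161 A_ack=2000 B_seq=2000 B_ack=1161
After event 1: A_seq=1307 A_ack=2000 B_seq=2000 B_ack=1161
After event 2: A_seq=1399 A_ack=2000 B_seq=2000 B_ack=1161
After event 3: A_seq=1399 A_ack=2000 B_seq=2000 B_ack=1399
After event 4: A_seq=1399 A_ack=2000 B_seq=2000 B_ack=1399
After event 5: A_seq=1575 A_ack=2000 B_seq=2000 B_ack=1575
After event 6: A_seq=1641 A_ack=2000 B_seq=2000 B_ack=1641
After event 7: A_seq=1641 A_ack=2102 B_seq=2102 B_ack=1641

Answer: 1641 2102 2102 1641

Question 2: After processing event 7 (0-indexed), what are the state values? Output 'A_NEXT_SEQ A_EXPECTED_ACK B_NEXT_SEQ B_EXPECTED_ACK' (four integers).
After event 0: A_seq=1161 A_ack=2000 B_seq=2000 B_ack=1161
After event 1: A_seq=1307 A_ack=2000 B_seq=2000 B_ack=1161
After event 2: A_seq=1399 A_ack=2000 B_seq=2000 B_ack=1161
After event 3: A_seq=1399 A_ack=2000 B_seq=2000 B_ack=1399
After event 4: A_seq=1399 A_ack=2000 B_seq=2000 B_ack=1399
After event 5: A_seq=1575 A_ack=2000 B_seq=2000 B_ack=1575
After event 6: A_seq=1641 A_ack=2000 B_seq=2000 B_ack=1641
After event 7: A_seq=1641 A_ack=2102 B_seq=2102 B_ack=1641

1641 2102 2102 1641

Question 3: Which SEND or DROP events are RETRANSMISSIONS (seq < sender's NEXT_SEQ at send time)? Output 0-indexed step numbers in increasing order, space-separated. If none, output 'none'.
Step 0: SEND seq=1000 -> fresh
Step 1: DROP seq=1161 -> fresh
Step 2: SEND seq=1307 -> fresh
Step 3: SEND seq=1161 -> retransmit
Step 5: SEND seq=1399 -> fresh
Step 6: SEND seq=1575 -> fresh
Step 7: SEND seq=2000 -> fresh

Answer: 3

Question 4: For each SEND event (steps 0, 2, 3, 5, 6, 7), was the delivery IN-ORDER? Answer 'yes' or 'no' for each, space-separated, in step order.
Step 0: SEND seq=1000 -> in-order
Step 2: SEND seq=1307 -> out-of-order
Step 3: SEND seq=1161 -> in-order
Step 5: SEND seq=1399 -> in-order
Step 6: SEND seq=1575 -> in-order
Step 7: SEND seq=2000 -> in-order

Answer: yes no yes yes yes yes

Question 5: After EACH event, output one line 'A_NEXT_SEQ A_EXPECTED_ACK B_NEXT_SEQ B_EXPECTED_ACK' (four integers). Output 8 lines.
1161 2000 2000 1161
1307 2000 2000 1161
1399 2000 2000 1161
1399 2000 2000 1399
1399 2000 2000 1399
1575 2000 2000 1575
1641 2000 2000 1641
1641 2102 2102 1641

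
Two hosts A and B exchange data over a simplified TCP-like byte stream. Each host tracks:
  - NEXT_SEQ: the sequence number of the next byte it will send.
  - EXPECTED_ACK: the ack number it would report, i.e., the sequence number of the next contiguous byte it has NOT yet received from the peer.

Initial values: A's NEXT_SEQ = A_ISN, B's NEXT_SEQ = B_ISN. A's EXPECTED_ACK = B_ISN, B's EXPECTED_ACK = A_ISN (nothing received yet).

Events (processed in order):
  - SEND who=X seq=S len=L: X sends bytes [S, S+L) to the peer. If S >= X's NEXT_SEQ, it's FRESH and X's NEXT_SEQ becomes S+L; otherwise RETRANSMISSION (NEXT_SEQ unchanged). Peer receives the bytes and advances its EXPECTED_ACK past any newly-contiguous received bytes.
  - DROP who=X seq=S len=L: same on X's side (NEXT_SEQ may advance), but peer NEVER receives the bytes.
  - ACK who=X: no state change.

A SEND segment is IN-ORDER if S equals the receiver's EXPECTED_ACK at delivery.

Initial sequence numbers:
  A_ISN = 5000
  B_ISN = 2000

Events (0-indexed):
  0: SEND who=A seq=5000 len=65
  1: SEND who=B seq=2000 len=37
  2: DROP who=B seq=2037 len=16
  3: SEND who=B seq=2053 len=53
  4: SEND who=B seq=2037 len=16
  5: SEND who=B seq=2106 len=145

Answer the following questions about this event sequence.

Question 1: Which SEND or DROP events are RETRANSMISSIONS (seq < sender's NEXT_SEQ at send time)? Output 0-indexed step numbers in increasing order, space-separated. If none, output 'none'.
Step 0: SEND seq=5000 -> fresh
Step 1: SEND seq=2000 -> fresh
Step 2: DROP seq=2037 -> fresh
Step 3: SEND seq=2053 -> fresh
Step 4: SEND seq=2037 -> retransmit
Step 5: SEND seq=2106 -> fresh

Answer: 4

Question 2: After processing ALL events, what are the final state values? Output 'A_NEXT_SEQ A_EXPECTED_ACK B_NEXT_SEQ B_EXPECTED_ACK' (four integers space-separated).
After event 0: A_seq=5065 A_ack=2000 B_seq=2000 B_ack=5065
After event 1: A_seq=5065 A_ack=2037 B_seq=2037 B_ack=5065
After event 2: A_seq=5065 A_ack=2037 B_seq=2053 B_ack=5065
After event 3: A_seq=5065 A_ack=2037 B_seq=2106 B_ack=5065
After event 4: A_seq=5065 A_ack=2106 B_seq=2106 B_ack=5065
After event 5: A_seq=5065 A_ack=2251 B_seq=2251 B_ack=5065

Answer: 5065 2251 2251 5065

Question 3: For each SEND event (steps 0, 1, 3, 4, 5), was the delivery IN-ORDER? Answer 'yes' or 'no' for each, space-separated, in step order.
Step 0: SEND seq=5000 -> in-order
Step 1: SEND seq=2000 -> in-order
Step 3: SEND seq=2053 -> out-of-order
Step 4: SEND seq=2037 -> in-order
Step 5: SEND seq=2106 -> in-order

Answer: yes yes no yes yes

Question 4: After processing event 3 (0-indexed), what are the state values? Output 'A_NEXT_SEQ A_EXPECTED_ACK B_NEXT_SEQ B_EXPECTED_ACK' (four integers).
After event 0: A_seq=5065 A_ack=2000 B_seq=2000 B_ack=5065
After event 1: A_seq=5065 A_ack=2037 B_seq=2037 B_ack=5065
After event 2: A_seq=5065 A_ack=2037 B_seq=2053 B_ack=5065
After event 3: A_seq=5065 A_ack=2037 B_seq=2106 B_ack=5065

5065 2037 2106 5065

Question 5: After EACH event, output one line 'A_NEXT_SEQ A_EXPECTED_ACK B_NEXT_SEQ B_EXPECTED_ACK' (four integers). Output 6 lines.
5065 2000 2000 5065
5065 2037 2037 5065
5065 2037 2053 5065
5065 2037 2106 5065
5065 2106 2106 5065
5065 2251 2251 5065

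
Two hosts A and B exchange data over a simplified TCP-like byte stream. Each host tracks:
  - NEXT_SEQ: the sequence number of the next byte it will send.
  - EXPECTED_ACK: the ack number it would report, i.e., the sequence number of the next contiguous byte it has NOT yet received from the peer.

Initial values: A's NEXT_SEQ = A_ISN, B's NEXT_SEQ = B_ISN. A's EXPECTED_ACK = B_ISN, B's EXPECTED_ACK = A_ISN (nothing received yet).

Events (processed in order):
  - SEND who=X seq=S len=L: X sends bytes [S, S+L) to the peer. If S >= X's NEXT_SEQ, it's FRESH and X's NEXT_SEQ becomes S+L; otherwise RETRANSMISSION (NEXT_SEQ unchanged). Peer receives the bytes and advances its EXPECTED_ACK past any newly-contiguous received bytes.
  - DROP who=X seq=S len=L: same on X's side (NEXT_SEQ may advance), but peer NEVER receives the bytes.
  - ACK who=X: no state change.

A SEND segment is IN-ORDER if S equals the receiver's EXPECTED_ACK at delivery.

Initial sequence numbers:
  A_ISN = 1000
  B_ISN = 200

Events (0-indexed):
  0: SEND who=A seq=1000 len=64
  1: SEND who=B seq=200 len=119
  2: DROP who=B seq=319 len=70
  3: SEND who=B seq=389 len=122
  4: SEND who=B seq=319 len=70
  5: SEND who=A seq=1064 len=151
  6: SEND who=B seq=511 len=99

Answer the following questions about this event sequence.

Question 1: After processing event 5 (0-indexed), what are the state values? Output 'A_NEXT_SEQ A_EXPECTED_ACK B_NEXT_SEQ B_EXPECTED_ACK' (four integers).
After event 0: A_seq=1064 A_ack=200 B_seq=200 B_ack=1064
After event 1: A_seq=1064 A_ack=319 B_seq=319 B_ack=1064
After event 2: A_seq=1064 A_ack=319 B_seq=389 B_ack=1064
After event 3: A_seq=1064 A_ack=319 B_seq=511 B_ack=1064
After event 4: A_seq=1064 A_ack=511 B_seq=511 B_ack=1064
After event 5: A_seq=1215 A_ack=511 B_seq=511 B_ack=1215

1215 511 511 1215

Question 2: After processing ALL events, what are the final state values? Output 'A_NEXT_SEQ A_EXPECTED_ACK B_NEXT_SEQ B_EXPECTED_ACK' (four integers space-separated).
Answer: 1215 610 610 1215

Derivation:
After event 0: A_seq=1064 A_ack=200 B_seq=200 B_ack=1064
After event 1: A_seq=1064 A_ack=319 B_seq=319 B_ack=1064
After event 2: A_seq=1064 A_ack=319 B_seq=389 B_ack=1064
After event 3: A_seq=1064 A_ack=319 B_seq=511 B_ack=1064
After event 4: A_seq=1064 A_ack=511 B_seq=511 B_ack=1064
After event 5: A_seq=1215 A_ack=511 B_seq=511 B_ack=1215
After event 6: A_seq=1215 A_ack=610 B_seq=610 B_ack=1215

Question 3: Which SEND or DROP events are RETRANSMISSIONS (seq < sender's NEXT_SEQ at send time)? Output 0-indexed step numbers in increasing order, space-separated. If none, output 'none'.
Answer: 4

Derivation:
Step 0: SEND seq=1000 -> fresh
Step 1: SEND seq=200 -> fresh
Step 2: DROP seq=319 -> fresh
Step 3: SEND seq=389 -> fresh
Step 4: SEND seq=319 -> retransmit
Step 5: SEND seq=1064 -> fresh
Step 6: SEND seq=511 -> fresh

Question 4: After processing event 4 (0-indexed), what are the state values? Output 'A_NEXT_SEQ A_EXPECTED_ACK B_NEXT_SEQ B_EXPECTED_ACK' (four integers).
After event 0: A_seq=1064 A_ack=200 B_seq=200 B_ack=1064
After event 1: A_seq=1064 A_ack=319 B_seq=319 B_ack=1064
After event 2: A_seq=1064 A_ack=319 B_seq=389 B_ack=1064
After event 3: A_seq=1064 A_ack=319 B_seq=511 B_ack=1064
After event 4: A_seq=1064 A_ack=511 B_seq=511 B_ack=1064

1064 511 511 1064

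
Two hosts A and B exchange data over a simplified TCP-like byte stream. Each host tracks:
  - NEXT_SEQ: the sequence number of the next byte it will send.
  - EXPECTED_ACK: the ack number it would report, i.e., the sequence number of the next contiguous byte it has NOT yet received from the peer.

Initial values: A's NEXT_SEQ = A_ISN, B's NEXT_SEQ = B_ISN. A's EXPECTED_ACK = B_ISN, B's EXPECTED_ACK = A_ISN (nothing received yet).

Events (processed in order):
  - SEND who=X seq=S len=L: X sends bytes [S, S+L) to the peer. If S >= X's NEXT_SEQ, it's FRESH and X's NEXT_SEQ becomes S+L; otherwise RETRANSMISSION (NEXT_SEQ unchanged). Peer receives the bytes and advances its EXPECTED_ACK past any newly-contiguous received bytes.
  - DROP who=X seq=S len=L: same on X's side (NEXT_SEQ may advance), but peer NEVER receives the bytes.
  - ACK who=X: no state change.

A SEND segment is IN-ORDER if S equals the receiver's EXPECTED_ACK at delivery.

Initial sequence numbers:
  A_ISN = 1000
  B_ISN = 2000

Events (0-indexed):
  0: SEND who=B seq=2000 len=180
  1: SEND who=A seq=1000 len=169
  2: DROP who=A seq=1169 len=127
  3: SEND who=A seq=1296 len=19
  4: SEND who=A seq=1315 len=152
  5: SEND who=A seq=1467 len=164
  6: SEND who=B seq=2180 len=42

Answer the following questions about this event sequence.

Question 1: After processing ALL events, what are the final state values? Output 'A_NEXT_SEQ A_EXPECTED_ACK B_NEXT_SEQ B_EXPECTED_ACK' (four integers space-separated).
After event 0: A_seq=1000 A_ack=2180 B_seq=2180 B_ack=1000
After event 1: A_seq=1169 A_ack=2180 B_seq=2180 B_ack=1169
After event 2: A_seq=1296 A_ack=2180 B_seq=2180 B_ack=1169
After event 3: A_seq=1315 A_ack=2180 B_seq=2180 B_ack=1169
After event 4: A_seq=1467 A_ack=2180 B_seq=2180 B_ack=1169
After event 5: A_seq=1631 A_ack=2180 B_seq=2180 B_ack=1169
After event 6: A_seq=1631 A_ack=2222 B_seq=2222 B_ack=1169

Answer: 1631 2222 2222 1169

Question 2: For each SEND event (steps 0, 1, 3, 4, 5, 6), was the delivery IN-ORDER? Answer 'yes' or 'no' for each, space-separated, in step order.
Step 0: SEND seq=2000 -> in-order
Step 1: SEND seq=1000 -> in-order
Step 3: SEND seq=1296 -> out-of-order
Step 4: SEND seq=1315 -> out-of-order
Step 5: SEND seq=1467 -> out-of-order
Step 6: SEND seq=2180 -> in-order

Answer: yes yes no no no yes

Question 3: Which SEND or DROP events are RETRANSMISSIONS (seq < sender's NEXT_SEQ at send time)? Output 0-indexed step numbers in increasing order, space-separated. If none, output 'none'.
Step 0: SEND seq=2000 -> fresh
Step 1: SEND seq=1000 -> fresh
Step 2: DROP seq=1169 -> fresh
Step 3: SEND seq=1296 -> fresh
Step 4: SEND seq=1315 -> fresh
Step 5: SEND seq=1467 -> fresh
Step 6: SEND seq=2180 -> fresh

Answer: none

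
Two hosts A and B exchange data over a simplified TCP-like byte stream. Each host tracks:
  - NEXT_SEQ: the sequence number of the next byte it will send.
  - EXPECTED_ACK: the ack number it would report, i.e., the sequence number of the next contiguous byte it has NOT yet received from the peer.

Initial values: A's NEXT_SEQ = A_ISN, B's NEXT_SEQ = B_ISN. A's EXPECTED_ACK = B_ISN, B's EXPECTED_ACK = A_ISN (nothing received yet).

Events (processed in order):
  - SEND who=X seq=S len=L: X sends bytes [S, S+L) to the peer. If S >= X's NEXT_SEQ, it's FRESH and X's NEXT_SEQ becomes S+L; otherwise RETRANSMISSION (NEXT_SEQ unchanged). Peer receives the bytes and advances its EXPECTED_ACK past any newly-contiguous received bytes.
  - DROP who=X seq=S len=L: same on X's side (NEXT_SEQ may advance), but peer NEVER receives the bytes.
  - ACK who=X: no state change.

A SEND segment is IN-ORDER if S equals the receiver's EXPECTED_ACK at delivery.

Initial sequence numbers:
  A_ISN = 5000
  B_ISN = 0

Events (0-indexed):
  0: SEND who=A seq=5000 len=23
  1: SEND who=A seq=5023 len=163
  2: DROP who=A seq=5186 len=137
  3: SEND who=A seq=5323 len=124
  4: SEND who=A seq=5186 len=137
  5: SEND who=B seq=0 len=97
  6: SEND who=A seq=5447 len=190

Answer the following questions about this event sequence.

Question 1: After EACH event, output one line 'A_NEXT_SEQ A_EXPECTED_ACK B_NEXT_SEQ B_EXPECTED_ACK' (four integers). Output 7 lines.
5023 0 0 5023
5186 0 0 5186
5323 0 0 5186
5447 0 0 5186
5447 0 0 5447
5447 97 97 5447
5637 97 97 5637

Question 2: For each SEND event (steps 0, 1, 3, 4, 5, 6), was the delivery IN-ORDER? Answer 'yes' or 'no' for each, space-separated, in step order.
Answer: yes yes no yes yes yes

Derivation:
Step 0: SEND seq=5000 -> in-order
Step 1: SEND seq=5023 -> in-order
Step 3: SEND seq=5323 -> out-of-order
Step 4: SEND seq=5186 -> in-order
Step 5: SEND seq=0 -> in-order
Step 6: SEND seq=5447 -> in-order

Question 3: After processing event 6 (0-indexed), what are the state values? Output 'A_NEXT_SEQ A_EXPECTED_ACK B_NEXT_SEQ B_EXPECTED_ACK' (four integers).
After event 0: A_seq=5023 A_ack=0 B_seq=0 B_ack=5023
After event 1: A_seq=5186 A_ack=0 B_seq=0 B_ack=5186
After event 2: A_seq=5323 A_ack=0 B_seq=0 B_ack=5186
After event 3: A_seq=5447 A_ack=0 B_seq=0 B_ack=5186
After event 4: A_seq=5447 A_ack=0 B_seq=0 B_ack=5447
After event 5: A_seq=5447 A_ack=97 B_seq=97 B_ack=5447
After event 6: A_seq=5637 A_ack=97 B_seq=97 B_ack=5637

5637 97 97 5637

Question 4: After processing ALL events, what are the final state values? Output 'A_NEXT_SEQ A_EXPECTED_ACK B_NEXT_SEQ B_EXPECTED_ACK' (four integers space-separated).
Answer: 5637 97 97 5637

Derivation:
After event 0: A_seq=5023 A_ack=0 B_seq=0 B_ack=5023
After event 1: A_seq=5186 A_ack=0 B_seq=0 B_ack=5186
After event 2: A_seq=5323 A_ack=0 B_seq=0 B_ack=5186
After event 3: A_seq=5447 A_ack=0 B_seq=0 B_ack=5186
After event 4: A_seq=5447 A_ack=0 B_seq=0 B_ack=5447
After event 5: A_seq=5447 A_ack=97 B_seq=97 B_ack=5447
After event 6: A_seq=5637 A_ack=97 B_seq=97 B_ack=5637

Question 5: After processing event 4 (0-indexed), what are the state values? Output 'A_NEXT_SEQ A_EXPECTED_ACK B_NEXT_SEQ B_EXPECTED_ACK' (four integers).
After event 0: A_seq=5023 A_ack=0 B_seq=0 B_ack=5023
After event 1: A_seq=5186 A_ack=0 B_seq=0 B_ack=5186
After event 2: A_seq=5323 A_ack=0 B_seq=0 B_ack=5186
After event 3: A_seq=5447 A_ack=0 B_seq=0 B_ack=5186
After event 4: A_seq=5447 A_ack=0 B_seq=0 B_ack=5447

5447 0 0 5447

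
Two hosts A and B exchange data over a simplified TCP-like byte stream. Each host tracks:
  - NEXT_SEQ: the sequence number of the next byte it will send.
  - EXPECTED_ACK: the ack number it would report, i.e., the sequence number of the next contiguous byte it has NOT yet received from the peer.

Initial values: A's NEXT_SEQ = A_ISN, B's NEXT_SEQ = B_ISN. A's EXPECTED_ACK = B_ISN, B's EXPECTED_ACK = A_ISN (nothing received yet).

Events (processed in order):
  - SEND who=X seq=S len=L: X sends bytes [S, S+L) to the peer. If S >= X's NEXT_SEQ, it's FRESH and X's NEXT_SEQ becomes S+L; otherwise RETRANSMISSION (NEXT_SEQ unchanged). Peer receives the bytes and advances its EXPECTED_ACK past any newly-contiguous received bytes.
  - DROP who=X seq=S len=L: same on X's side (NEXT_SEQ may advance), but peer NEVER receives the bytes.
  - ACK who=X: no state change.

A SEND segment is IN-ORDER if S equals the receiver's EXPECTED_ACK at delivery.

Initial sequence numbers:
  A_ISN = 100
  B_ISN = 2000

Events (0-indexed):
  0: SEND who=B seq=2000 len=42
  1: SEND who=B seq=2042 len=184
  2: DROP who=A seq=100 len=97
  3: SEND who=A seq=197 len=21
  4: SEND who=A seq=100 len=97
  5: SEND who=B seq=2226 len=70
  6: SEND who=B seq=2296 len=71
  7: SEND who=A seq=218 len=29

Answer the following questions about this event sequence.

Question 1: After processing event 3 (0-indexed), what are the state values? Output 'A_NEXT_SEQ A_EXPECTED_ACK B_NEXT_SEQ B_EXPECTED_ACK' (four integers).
After event 0: A_seq=100 A_ack=2042 B_seq=2042 B_ack=100
After event 1: A_seq=100 A_ack=2226 B_seq=2226 B_ack=100
After event 2: A_seq=197 A_ack=2226 B_seq=2226 B_ack=100
After event 3: A_seq=218 A_ack=2226 B_seq=2226 B_ack=100

218 2226 2226 100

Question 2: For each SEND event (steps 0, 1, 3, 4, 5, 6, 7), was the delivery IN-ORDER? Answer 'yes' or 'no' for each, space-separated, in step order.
Step 0: SEND seq=2000 -> in-order
Step 1: SEND seq=2042 -> in-order
Step 3: SEND seq=197 -> out-of-order
Step 4: SEND seq=100 -> in-order
Step 5: SEND seq=2226 -> in-order
Step 6: SEND seq=2296 -> in-order
Step 7: SEND seq=218 -> in-order

Answer: yes yes no yes yes yes yes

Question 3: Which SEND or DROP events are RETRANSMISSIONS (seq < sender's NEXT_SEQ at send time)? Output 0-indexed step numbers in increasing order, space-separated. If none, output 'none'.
Answer: 4

Derivation:
Step 0: SEND seq=2000 -> fresh
Step 1: SEND seq=2042 -> fresh
Step 2: DROP seq=100 -> fresh
Step 3: SEND seq=197 -> fresh
Step 4: SEND seq=100 -> retransmit
Step 5: SEND seq=2226 -> fresh
Step 6: SEND seq=2296 -> fresh
Step 7: SEND seq=218 -> fresh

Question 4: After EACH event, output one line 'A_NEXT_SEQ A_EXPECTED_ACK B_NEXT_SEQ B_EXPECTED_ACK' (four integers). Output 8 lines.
100 2042 2042 100
100 2226 2226 100
197 2226 2226 100
218 2226 2226 100
218 2226 2226 218
218 2296 2296 218
218 2367 2367 218
247 2367 2367 247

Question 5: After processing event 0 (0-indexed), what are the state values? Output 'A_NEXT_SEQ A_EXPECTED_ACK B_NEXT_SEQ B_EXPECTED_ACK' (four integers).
After event 0: A_seq=100 A_ack=2042 B_seq=2042 B_ack=100

100 2042 2042 100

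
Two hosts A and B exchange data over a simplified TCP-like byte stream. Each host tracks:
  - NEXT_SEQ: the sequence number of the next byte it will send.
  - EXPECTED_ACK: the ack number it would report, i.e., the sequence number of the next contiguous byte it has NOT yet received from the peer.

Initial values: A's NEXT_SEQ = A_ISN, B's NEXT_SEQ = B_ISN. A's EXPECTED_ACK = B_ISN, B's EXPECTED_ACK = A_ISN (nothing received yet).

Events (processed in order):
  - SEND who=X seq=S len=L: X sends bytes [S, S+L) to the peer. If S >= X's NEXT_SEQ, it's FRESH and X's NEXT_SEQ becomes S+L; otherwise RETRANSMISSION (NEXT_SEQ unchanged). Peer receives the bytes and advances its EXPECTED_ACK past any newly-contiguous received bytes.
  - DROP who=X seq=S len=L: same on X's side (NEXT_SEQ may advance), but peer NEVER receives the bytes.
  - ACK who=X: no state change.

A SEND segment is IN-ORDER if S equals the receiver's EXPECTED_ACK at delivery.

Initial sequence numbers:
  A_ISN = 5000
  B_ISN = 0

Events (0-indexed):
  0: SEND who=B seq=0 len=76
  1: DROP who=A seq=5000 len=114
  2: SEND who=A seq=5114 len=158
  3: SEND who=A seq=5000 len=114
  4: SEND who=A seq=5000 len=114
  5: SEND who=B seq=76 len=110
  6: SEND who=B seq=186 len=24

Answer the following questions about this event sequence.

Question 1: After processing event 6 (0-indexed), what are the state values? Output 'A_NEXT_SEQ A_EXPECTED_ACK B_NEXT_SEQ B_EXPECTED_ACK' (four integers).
After event 0: A_seq=5000 A_ack=76 B_seq=76 B_ack=5000
After event 1: A_seq=5114 A_ack=76 B_seq=76 B_ack=5000
After event 2: A_seq=5272 A_ack=76 B_seq=76 B_ack=5000
After event 3: A_seq=5272 A_ack=76 B_seq=76 B_ack=5272
After event 4: A_seq=5272 A_ack=76 B_seq=76 B_ack=5272
After event 5: A_seq=5272 A_ack=186 B_seq=186 B_ack=5272
After event 6: A_seq=5272 A_ack=210 B_seq=210 B_ack=5272

5272 210 210 5272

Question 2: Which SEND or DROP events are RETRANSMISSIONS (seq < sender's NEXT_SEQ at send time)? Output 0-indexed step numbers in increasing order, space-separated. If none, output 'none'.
Step 0: SEND seq=0 -> fresh
Step 1: DROP seq=5000 -> fresh
Step 2: SEND seq=5114 -> fresh
Step 3: SEND seq=5000 -> retransmit
Step 4: SEND seq=5000 -> retransmit
Step 5: SEND seq=76 -> fresh
Step 6: SEND seq=186 -> fresh

Answer: 3 4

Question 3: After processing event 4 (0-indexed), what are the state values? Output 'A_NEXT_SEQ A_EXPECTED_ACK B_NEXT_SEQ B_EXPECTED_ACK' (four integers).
After event 0: A_seq=5000 A_ack=76 B_seq=76 B_ack=5000
After event 1: A_seq=5114 A_ack=76 B_seq=76 B_ack=5000
After event 2: A_seq=5272 A_ack=76 B_seq=76 B_ack=5000
After event 3: A_seq=5272 A_ack=76 B_seq=76 B_ack=5272
After event 4: A_seq=5272 A_ack=76 B_seq=76 B_ack=5272

5272 76 76 5272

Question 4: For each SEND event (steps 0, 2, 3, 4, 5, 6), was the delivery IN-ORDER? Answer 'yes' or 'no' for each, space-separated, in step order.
Answer: yes no yes no yes yes

Derivation:
Step 0: SEND seq=0 -> in-order
Step 2: SEND seq=5114 -> out-of-order
Step 3: SEND seq=5000 -> in-order
Step 4: SEND seq=5000 -> out-of-order
Step 5: SEND seq=76 -> in-order
Step 6: SEND seq=186 -> in-order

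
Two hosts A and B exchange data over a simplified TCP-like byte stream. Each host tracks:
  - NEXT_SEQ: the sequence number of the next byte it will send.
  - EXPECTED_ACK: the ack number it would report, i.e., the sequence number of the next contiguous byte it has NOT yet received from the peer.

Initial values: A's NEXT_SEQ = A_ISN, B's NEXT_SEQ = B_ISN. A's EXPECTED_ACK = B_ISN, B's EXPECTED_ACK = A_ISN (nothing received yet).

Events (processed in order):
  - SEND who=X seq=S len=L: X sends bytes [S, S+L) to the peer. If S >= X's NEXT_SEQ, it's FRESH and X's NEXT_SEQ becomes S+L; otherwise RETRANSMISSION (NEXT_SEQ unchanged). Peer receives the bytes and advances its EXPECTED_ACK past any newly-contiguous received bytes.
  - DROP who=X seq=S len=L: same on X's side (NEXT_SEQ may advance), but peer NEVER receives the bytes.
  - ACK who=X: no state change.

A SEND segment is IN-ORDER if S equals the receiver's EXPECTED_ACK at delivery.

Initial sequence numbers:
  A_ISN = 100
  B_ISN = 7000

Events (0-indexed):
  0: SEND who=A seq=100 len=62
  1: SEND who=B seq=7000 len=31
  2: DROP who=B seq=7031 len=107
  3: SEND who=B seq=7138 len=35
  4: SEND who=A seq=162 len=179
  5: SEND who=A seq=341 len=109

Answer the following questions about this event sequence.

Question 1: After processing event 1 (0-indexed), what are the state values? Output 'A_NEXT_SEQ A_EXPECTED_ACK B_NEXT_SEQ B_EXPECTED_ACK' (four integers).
After event 0: A_seq=162 A_ack=7000 B_seq=7000 B_ack=162
After event 1: A_seq=162 A_ack=7031 B_seq=7031 B_ack=162

162 7031 7031 162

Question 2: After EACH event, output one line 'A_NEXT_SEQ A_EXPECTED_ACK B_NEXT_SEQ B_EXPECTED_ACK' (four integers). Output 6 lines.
162 7000 7000 162
162 7031 7031 162
162 7031 7138 162
162 7031 7173 162
341 7031 7173 341
450 7031 7173 450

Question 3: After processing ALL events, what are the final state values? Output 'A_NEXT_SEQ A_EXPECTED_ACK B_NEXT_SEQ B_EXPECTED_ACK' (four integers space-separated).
After event 0: A_seq=162 A_ack=7000 B_seq=7000 B_ack=162
After event 1: A_seq=162 A_ack=7031 B_seq=7031 B_ack=162
After event 2: A_seq=162 A_ack=7031 B_seq=7138 B_ack=162
After event 3: A_seq=162 A_ack=7031 B_seq=7173 B_ack=162
After event 4: A_seq=341 A_ack=7031 B_seq=7173 B_ack=341
After event 5: A_seq=450 A_ack=7031 B_seq=7173 B_ack=450

Answer: 450 7031 7173 450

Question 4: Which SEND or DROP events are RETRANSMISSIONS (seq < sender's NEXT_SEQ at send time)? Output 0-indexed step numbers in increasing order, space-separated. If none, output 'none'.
Step 0: SEND seq=100 -> fresh
Step 1: SEND seq=7000 -> fresh
Step 2: DROP seq=7031 -> fresh
Step 3: SEND seq=7138 -> fresh
Step 4: SEND seq=162 -> fresh
Step 5: SEND seq=341 -> fresh

Answer: none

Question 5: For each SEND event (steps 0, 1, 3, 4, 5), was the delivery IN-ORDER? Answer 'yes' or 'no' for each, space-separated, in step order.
Answer: yes yes no yes yes

Derivation:
Step 0: SEND seq=100 -> in-order
Step 1: SEND seq=7000 -> in-order
Step 3: SEND seq=7138 -> out-of-order
Step 4: SEND seq=162 -> in-order
Step 5: SEND seq=341 -> in-order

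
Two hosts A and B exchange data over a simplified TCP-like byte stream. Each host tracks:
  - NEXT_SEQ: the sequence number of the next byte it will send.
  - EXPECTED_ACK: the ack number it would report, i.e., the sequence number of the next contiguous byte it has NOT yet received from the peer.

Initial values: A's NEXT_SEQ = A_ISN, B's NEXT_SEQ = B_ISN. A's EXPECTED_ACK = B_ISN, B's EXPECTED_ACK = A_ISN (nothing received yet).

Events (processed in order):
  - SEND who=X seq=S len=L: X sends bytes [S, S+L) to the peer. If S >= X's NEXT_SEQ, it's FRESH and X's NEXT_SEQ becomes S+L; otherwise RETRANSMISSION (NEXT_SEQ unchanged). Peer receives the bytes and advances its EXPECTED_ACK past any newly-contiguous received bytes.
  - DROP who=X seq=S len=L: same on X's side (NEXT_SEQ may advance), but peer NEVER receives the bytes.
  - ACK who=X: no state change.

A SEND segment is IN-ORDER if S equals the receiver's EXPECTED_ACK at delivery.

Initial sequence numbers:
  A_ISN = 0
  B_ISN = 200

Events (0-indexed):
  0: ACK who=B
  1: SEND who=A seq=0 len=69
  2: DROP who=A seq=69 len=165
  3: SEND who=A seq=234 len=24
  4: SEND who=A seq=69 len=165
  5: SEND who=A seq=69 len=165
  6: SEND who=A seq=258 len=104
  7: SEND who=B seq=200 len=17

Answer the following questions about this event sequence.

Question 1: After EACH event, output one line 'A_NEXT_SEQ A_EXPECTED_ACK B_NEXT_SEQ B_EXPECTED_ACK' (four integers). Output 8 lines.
0 200 200 0
69 200 200 69
234 200 200 69
258 200 200 69
258 200 200 258
258 200 200 258
362 200 200 362
362 217 217 362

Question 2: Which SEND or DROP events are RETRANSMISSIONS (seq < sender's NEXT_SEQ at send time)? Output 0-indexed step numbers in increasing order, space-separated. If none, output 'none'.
Step 1: SEND seq=0 -> fresh
Step 2: DROP seq=69 -> fresh
Step 3: SEND seq=234 -> fresh
Step 4: SEND seq=69 -> retransmit
Step 5: SEND seq=69 -> retransmit
Step 6: SEND seq=258 -> fresh
Step 7: SEND seq=200 -> fresh

Answer: 4 5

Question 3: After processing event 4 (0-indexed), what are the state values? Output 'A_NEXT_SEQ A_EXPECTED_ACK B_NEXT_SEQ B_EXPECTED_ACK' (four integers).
After event 0: A_seq=0 A_ack=200 B_seq=200 B_ack=0
After event 1: A_seq=69 A_ack=200 B_seq=200 B_ack=69
After event 2: A_seq=234 A_ack=200 B_seq=200 B_ack=69
After event 3: A_seq=258 A_ack=200 B_seq=200 B_ack=69
After event 4: A_seq=258 A_ack=200 B_seq=200 B_ack=258

258 200 200 258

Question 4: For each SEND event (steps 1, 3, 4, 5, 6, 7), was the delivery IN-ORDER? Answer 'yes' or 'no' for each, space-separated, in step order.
Answer: yes no yes no yes yes

Derivation:
Step 1: SEND seq=0 -> in-order
Step 3: SEND seq=234 -> out-of-order
Step 4: SEND seq=69 -> in-order
Step 5: SEND seq=69 -> out-of-order
Step 6: SEND seq=258 -> in-order
Step 7: SEND seq=200 -> in-order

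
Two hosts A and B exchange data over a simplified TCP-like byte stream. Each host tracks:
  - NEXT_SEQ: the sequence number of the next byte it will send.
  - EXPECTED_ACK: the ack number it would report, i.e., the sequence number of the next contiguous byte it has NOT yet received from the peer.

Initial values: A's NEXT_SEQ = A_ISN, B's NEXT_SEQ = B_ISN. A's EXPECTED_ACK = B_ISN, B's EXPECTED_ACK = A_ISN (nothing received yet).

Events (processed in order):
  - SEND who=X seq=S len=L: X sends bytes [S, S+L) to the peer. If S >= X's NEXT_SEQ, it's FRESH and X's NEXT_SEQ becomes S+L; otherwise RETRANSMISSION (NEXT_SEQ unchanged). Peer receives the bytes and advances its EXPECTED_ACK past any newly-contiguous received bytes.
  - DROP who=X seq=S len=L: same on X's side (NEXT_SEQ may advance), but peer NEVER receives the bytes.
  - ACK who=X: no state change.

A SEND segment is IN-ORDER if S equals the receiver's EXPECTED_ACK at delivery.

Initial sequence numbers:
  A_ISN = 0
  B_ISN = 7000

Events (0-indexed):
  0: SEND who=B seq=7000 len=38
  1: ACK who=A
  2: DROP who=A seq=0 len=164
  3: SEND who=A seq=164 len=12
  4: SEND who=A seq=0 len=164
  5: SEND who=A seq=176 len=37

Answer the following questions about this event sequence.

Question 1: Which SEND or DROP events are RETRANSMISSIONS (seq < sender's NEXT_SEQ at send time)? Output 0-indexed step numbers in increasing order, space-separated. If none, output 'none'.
Answer: 4

Derivation:
Step 0: SEND seq=7000 -> fresh
Step 2: DROP seq=0 -> fresh
Step 3: SEND seq=164 -> fresh
Step 4: SEND seq=0 -> retransmit
Step 5: SEND seq=176 -> fresh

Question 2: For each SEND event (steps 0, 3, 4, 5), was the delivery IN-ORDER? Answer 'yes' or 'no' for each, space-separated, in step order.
Answer: yes no yes yes

Derivation:
Step 0: SEND seq=7000 -> in-order
Step 3: SEND seq=164 -> out-of-order
Step 4: SEND seq=0 -> in-order
Step 5: SEND seq=176 -> in-order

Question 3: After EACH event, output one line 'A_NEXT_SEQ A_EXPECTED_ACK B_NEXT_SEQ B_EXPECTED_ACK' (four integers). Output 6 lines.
0 7038 7038 0
0 7038 7038 0
164 7038 7038 0
176 7038 7038 0
176 7038 7038 176
213 7038 7038 213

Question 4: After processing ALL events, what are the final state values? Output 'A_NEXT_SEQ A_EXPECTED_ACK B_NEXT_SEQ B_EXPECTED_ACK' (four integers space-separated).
After event 0: A_seq=0 A_ack=7038 B_seq=7038 B_ack=0
After event 1: A_seq=0 A_ack=7038 B_seq=7038 B_ack=0
After event 2: A_seq=164 A_ack=7038 B_seq=7038 B_ack=0
After event 3: A_seq=176 A_ack=7038 B_seq=7038 B_ack=0
After event 4: A_seq=176 A_ack=7038 B_seq=7038 B_ack=176
After event 5: A_seq=213 A_ack=7038 B_seq=7038 B_ack=213

Answer: 213 7038 7038 213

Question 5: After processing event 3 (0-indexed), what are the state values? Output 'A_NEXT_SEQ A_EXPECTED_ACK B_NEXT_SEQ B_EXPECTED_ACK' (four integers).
After event 0: A_seq=0 A_ack=7038 B_seq=7038 B_ack=0
After event 1: A_seq=0 A_ack=7038 B_seq=7038 B_ack=0
After event 2: A_seq=164 A_ack=7038 B_seq=7038 B_ack=0
After event 3: A_seq=176 A_ack=7038 B_seq=7038 B_ack=0

176 7038 7038 0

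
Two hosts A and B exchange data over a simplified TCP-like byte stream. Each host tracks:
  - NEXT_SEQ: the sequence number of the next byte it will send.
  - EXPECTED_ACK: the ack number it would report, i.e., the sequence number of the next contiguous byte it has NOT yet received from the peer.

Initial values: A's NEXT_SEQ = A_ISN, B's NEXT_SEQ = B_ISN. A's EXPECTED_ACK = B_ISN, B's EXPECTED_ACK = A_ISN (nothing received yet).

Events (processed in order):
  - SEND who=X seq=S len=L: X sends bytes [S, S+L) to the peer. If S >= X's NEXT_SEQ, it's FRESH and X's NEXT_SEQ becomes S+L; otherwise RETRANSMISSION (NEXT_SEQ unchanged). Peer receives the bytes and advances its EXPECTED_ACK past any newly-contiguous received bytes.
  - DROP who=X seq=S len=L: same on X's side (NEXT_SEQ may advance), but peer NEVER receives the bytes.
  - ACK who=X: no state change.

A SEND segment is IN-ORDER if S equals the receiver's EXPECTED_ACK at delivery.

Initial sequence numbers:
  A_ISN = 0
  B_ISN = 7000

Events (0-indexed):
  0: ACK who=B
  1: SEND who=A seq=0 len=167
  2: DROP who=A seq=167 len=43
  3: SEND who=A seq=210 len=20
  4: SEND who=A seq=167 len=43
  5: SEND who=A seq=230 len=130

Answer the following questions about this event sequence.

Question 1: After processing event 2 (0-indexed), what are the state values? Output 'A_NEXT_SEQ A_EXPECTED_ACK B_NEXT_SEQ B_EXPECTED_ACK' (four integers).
After event 0: A_seq=0 A_ack=7000 B_seq=7000 B_ack=0
After event 1: A_seq=167 A_ack=7000 B_seq=7000 B_ack=167
After event 2: A_seq=210 A_ack=7000 B_seq=7000 B_ack=167

210 7000 7000 167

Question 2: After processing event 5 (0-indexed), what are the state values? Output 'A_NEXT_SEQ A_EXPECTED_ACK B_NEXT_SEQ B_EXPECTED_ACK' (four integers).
After event 0: A_seq=0 A_ack=7000 B_seq=7000 B_ack=0
After event 1: A_seq=167 A_ack=7000 B_seq=7000 B_ack=167
After event 2: A_seq=210 A_ack=7000 B_seq=7000 B_ack=167
After event 3: A_seq=230 A_ack=7000 B_seq=7000 B_ack=167
After event 4: A_seq=230 A_ack=7000 B_seq=7000 B_ack=230
After event 5: A_seq=360 A_ack=7000 B_seq=7000 B_ack=360

360 7000 7000 360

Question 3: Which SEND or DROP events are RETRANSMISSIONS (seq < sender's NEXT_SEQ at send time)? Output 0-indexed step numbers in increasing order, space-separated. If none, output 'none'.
Answer: 4

Derivation:
Step 1: SEND seq=0 -> fresh
Step 2: DROP seq=167 -> fresh
Step 3: SEND seq=210 -> fresh
Step 4: SEND seq=167 -> retransmit
Step 5: SEND seq=230 -> fresh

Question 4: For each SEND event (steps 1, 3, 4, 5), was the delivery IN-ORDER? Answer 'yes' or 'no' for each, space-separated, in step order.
Step 1: SEND seq=0 -> in-order
Step 3: SEND seq=210 -> out-of-order
Step 4: SEND seq=167 -> in-order
Step 5: SEND seq=230 -> in-order

Answer: yes no yes yes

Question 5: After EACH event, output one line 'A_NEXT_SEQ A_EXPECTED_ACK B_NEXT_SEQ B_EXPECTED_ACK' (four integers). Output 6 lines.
0 7000 7000 0
167 7000 7000 167
210 7000 7000 167
230 7000 7000 167
230 7000 7000 230
360 7000 7000 360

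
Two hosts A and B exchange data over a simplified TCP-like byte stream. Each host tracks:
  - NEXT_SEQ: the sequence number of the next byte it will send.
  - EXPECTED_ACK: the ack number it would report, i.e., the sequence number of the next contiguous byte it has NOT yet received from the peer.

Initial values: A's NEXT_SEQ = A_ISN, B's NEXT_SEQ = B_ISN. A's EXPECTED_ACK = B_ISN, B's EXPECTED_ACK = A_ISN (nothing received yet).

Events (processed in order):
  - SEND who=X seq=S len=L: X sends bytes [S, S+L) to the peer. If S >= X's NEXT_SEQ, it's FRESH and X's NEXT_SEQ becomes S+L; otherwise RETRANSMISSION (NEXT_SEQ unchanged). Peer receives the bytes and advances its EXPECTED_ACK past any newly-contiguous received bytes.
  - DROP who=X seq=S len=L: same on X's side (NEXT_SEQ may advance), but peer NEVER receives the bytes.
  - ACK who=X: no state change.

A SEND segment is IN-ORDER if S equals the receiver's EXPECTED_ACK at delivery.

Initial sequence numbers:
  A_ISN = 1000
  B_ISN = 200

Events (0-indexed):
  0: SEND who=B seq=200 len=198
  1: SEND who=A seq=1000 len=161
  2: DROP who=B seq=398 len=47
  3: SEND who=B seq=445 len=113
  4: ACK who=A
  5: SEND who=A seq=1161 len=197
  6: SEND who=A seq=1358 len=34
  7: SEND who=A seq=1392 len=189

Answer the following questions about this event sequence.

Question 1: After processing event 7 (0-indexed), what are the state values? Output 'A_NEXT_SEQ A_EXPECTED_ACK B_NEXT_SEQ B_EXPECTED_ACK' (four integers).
After event 0: A_seq=1000 A_ack=398 B_seq=398 B_ack=1000
After event 1: A_seq=1161 A_ack=398 B_seq=398 B_ack=1161
After event 2: A_seq=1161 A_ack=398 B_seq=445 B_ack=1161
After event 3: A_seq=1161 A_ack=398 B_seq=558 B_ack=1161
After event 4: A_seq=1161 A_ack=398 B_seq=558 B_ack=1161
After event 5: A_seq=1358 A_ack=398 B_seq=558 B_ack=1358
After event 6: A_seq=1392 A_ack=398 B_seq=558 B_ack=1392
After event 7: A_seq=1581 A_ack=398 B_seq=558 B_ack=1581

1581 398 558 1581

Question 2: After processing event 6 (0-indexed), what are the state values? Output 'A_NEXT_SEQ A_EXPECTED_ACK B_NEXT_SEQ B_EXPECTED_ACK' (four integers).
After event 0: A_seq=1000 A_ack=398 B_seq=398 B_ack=1000
After event 1: A_seq=1161 A_ack=398 B_seq=398 B_ack=1161
After event 2: A_seq=1161 A_ack=398 B_seq=445 B_ack=1161
After event 3: A_seq=1161 A_ack=398 B_seq=558 B_ack=1161
After event 4: A_seq=1161 A_ack=398 B_seq=558 B_ack=1161
After event 5: A_seq=1358 A_ack=398 B_seq=558 B_ack=1358
After event 6: A_seq=1392 A_ack=398 B_seq=558 B_ack=1392

1392 398 558 1392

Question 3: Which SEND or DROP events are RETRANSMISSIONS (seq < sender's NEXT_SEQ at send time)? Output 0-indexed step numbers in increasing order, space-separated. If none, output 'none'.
Step 0: SEND seq=200 -> fresh
Step 1: SEND seq=1000 -> fresh
Step 2: DROP seq=398 -> fresh
Step 3: SEND seq=445 -> fresh
Step 5: SEND seq=1161 -> fresh
Step 6: SEND seq=1358 -> fresh
Step 7: SEND seq=1392 -> fresh

Answer: none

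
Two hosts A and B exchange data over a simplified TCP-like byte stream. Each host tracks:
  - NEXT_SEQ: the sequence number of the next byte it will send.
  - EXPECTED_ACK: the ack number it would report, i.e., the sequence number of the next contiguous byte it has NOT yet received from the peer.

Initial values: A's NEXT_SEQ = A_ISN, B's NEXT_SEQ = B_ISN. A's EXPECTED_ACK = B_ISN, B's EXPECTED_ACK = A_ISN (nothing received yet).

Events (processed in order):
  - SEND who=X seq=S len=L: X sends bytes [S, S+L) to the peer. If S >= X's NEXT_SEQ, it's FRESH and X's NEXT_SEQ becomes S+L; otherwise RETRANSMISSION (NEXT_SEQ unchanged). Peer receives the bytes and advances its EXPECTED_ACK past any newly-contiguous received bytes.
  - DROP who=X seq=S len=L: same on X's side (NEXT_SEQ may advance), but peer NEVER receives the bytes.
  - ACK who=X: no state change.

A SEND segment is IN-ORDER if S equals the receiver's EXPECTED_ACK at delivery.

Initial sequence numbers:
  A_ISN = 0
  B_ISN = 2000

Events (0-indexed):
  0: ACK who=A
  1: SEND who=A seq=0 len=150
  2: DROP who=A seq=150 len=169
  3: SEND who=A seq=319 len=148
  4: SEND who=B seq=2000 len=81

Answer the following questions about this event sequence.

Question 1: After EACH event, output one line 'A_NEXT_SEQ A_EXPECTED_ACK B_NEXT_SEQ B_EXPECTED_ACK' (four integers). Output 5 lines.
0 2000 2000 0
150 2000 2000 150
319 2000 2000 150
467 2000 2000 150
467 2081 2081 150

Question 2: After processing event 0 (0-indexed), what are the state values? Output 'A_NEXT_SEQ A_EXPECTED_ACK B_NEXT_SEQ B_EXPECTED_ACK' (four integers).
After event 0: A_seq=0 A_ack=2000 B_seq=2000 B_ack=0

0 2000 2000 0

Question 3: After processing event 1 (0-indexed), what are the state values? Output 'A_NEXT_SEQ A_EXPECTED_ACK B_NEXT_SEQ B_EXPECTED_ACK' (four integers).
After event 0: A_seq=0 A_ack=2000 B_seq=2000 B_ack=0
After event 1: A_seq=150 A_ack=2000 B_seq=2000 B_ack=150

150 2000 2000 150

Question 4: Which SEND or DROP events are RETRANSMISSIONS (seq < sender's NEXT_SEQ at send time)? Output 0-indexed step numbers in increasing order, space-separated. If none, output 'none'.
Step 1: SEND seq=0 -> fresh
Step 2: DROP seq=150 -> fresh
Step 3: SEND seq=319 -> fresh
Step 4: SEND seq=2000 -> fresh

Answer: none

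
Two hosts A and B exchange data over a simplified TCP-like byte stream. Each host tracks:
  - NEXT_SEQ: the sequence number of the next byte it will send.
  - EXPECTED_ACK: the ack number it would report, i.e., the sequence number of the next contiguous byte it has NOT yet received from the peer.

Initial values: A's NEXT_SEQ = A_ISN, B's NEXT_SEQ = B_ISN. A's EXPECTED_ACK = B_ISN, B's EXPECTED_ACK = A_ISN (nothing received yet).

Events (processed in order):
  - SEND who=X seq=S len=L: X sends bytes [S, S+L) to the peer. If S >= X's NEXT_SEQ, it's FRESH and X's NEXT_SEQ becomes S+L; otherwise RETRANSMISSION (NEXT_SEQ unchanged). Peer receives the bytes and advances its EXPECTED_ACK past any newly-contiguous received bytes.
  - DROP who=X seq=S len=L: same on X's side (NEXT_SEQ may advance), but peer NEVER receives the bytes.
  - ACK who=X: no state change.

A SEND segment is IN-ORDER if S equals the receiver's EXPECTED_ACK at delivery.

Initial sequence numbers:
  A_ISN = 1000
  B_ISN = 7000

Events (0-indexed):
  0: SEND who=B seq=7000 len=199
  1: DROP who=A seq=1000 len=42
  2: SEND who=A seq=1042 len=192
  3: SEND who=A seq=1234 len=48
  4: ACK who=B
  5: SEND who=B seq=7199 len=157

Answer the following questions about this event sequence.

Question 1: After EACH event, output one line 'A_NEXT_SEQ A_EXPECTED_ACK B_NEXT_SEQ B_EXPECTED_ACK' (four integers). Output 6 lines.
1000 7199 7199 1000
1042 7199 7199 1000
1234 7199 7199 1000
1282 7199 7199 1000
1282 7199 7199 1000
1282 7356 7356 1000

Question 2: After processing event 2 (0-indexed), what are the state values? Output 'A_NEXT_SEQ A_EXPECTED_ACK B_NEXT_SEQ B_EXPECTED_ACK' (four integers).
After event 0: A_seq=1000 A_ack=7199 B_seq=7199 B_ack=1000
After event 1: A_seq=1042 A_ack=7199 B_seq=7199 B_ack=1000
After event 2: A_seq=1234 A_ack=7199 B_seq=7199 B_ack=1000

1234 7199 7199 1000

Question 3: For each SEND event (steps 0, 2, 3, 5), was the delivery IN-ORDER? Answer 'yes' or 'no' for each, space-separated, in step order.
Answer: yes no no yes

Derivation:
Step 0: SEND seq=7000 -> in-order
Step 2: SEND seq=1042 -> out-of-order
Step 3: SEND seq=1234 -> out-of-order
Step 5: SEND seq=7199 -> in-order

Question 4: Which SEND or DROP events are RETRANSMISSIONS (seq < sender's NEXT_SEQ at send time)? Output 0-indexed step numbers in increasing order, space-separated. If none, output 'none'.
Answer: none

Derivation:
Step 0: SEND seq=7000 -> fresh
Step 1: DROP seq=1000 -> fresh
Step 2: SEND seq=1042 -> fresh
Step 3: SEND seq=1234 -> fresh
Step 5: SEND seq=7199 -> fresh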